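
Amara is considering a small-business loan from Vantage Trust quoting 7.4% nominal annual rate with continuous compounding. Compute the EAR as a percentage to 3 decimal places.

7.681%

With continuous compounding, EAR = e^0.074 − 1.
e^0.074 = 1.076807, so EAR = 0.076807 = 7.681%.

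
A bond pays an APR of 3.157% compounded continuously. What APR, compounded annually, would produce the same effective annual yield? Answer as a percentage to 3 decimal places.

3.207%

EAR under continuous compounding: e^0.03157 − 1 = 0.032074.
Compounded annually, the equivalent nominal rate is the EAR itself: 3.207%.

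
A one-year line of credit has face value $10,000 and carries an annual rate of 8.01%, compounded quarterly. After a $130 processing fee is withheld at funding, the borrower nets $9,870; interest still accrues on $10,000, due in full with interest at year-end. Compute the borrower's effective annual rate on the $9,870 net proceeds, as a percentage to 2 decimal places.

Amount owed after one year: 10,000 × (1 + 0.0801/4)^4 = 10,000 × 1.082538 = $10,825.38.
Effective rate on net proceeds: 10,825.38 / 9,870 − 1 = 0.096797 = 9.68%.

9.68%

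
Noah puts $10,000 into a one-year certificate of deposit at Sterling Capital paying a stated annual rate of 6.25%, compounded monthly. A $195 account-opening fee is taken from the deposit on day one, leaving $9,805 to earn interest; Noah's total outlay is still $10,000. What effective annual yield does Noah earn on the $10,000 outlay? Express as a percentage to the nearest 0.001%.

Value after one year: 9,805 × (1 + 0.0625/12)^12 = 9,805 × 1.064322 = $10,435.68.
Effective yield on the $10,000 outlay: 10,435.68 / 10,000 − 1 = 0.043568 = 4.357%.

4.357%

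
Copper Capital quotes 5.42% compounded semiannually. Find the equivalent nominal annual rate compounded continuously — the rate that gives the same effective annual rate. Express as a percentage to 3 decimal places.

5.348%

EAR = (1 + 0.0542/2)^2 − 1 = 0.054934.
Equivalent continuous rate: r = ln(1 + 0.054934) = 0.053479 = 5.348%.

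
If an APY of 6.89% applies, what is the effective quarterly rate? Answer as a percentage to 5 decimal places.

The per-quarter rate i satisfies (1 + i)^4 = 1 + 0.0689.
i = 1.0689^(1/4) − 1 = 0.0167970 = 1.67970%.

1.67970%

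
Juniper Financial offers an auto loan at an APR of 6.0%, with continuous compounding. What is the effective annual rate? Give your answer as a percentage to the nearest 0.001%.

With continuous compounding, EAR = e^0.060 − 1.
e^0.060 = 1.061837, so EAR = 0.061837 = 6.184%.

6.184%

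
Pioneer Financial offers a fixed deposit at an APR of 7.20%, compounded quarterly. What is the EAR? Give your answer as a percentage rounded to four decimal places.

EAR = (1 + 0.0720/4)^4 − 1.
= (1 + 0.018000)^4 − 1 = 1.073967 − 1 = 7.3967%.

7.3967%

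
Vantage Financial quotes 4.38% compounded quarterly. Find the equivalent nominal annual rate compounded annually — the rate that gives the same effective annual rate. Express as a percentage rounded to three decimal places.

4.452%

EAR = (1 + 0.0438/4)^4 − 1 = 0.044525.
Compounded annually, the equivalent nominal rate is the EAR itself: 4.452%.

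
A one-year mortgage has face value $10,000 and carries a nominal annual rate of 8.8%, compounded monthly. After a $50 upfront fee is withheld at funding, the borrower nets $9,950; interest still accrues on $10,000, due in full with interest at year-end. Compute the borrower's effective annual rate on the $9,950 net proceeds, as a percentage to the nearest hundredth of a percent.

Amount owed after one year: 10,000 × (1 + 0.088/12)^12 = 10,000 × 1.091638 = $10,916.38.
Effective rate on net proceeds: 10,916.38 / 9,950 − 1 = 0.097123 = 9.71%.

9.71%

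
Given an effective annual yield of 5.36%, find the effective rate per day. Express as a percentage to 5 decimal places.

0.01431%

The per-day rate i satisfies (1 + i)^365 = 1 + 0.0536.
i = 1.0536^(1/365) − 1 = 0.0001431 = 0.01431%.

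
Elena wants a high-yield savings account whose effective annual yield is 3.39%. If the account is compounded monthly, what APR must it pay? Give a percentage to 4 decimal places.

(1 + r/12)^12 − 1 = 0.0339, so 1 + r/12 = 1.0339^(1/12).
r/12 = 0.002782, so r = 0.033384 = 3.3384%.

3.3384%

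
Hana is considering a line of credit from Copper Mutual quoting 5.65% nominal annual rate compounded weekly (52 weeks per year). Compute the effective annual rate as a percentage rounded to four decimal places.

5.8094%

EAR = (1 + 0.0565/52)^52 − 1.
= 1.058094 − 1 = 5.8094%.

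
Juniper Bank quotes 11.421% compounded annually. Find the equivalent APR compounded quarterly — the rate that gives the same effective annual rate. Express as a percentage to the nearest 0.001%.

Compounded annually, EAR = nominal = 0.114210.
Solve (1 + r/4)^4 = 1.114210: r/4 = 1.114210^(1/4) − 1 = 0.027405, so r = 0.109621 = 10.962%.

10.962%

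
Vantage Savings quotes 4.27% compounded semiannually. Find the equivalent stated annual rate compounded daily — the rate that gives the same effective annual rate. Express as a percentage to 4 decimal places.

4.2253%

EAR = (1 + 0.0427/2)^2 − 1 = 0.043156.
Solve (1 + r/365)^365 = 1.043156: r/365 = 1.043156^(1/365) − 1 = 0.000116, so r = 0.042253 = 4.2253%.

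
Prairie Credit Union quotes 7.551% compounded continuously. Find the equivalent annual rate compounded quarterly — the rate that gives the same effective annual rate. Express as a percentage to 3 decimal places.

EAR under continuous compounding: e^0.07551 − 1 = 0.078434.
Solve (1 + r/4)^4 = 1.078434: r/4 = 1.078434^(1/4) − 1 = 0.019057, so r = 0.076227 = 7.623%.

7.623%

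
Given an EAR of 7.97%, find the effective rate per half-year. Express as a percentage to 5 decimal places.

3.90861%

The per-half-year rate i satisfies (1 + i)^2 = 1 + 0.0797.
i = 1.0797^(1/2) − 1 = 0.0390861 = 3.90861%.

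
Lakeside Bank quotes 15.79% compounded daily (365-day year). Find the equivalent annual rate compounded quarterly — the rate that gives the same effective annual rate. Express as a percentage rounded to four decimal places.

16.1022%

EAR = (1 + 0.1579/365)^365 − 1 = 0.171009.
Solve (1 + r/4)^4 = 1.171009: r/4 = 1.171009^(1/4) − 1 = 0.040256, so r = 0.161022 = 16.1022%.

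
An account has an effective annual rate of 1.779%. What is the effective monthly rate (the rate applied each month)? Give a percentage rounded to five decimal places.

0.14705%

The per-month rate i satisfies (1 + i)^12 = 1 + 0.01779.
i = 1.01779^(1/12) − 1 = 0.0014705 = 0.14705%.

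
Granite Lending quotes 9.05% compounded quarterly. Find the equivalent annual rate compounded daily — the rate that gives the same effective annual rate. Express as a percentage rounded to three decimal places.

EAR = (1 + 0.0905/4)^4 − 1 = 0.093618.
Solve (1 + r/365)^365 = 1.093618: r/365 = 1.093618^(1/365) − 1 = 0.000245, so r = 0.089502 = 8.950%.

8.950%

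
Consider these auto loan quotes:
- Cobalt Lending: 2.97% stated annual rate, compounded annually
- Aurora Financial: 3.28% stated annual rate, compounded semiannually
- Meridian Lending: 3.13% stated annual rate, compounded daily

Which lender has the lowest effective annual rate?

Cobalt Lending

Cobalt Lending: compounded annually, EAR = 2.970%
Aurora Financial: (1 + 0.0328/2)^2 − 1 = 3.307%
Meridian Lending: (1 + 0.0313/365)^365 − 1 = 3.179%
The lowest effective annual rate is Cobalt Lending at 2.970%.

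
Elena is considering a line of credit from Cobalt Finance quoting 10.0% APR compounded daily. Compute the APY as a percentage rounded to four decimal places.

EAR = (1 + 0.100/365)^365 − 1.
= 1.105156 − 1 = 10.5156%.

10.5156%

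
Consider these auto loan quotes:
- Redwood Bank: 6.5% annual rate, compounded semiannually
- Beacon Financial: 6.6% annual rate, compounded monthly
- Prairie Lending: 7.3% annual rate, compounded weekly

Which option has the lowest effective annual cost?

Redwood Bank: (1 + 0.065/2)^2 − 1 = 6.606%
Beacon Financial: (1 + 0.066/12)^12 − 1 = 6.803%
Prairie Lending: (1 + 0.073/52)^52 − 1 = 7.568%
The lowest effective annual rate is Redwood Bank at 6.606%.

Redwood Bank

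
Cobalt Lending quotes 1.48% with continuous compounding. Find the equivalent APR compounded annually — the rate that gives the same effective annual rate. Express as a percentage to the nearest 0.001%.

1.491%

EAR under continuous compounding: e^0.0148 − 1 = 0.014910.
Compounded annually, the equivalent nominal rate is the EAR itself: 1.491%.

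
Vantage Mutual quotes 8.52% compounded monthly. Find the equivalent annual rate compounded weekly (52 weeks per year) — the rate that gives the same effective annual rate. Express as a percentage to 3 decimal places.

8.497%

EAR = (1 + 0.0852/12)^12 − 1 = 0.088607.
Solve (1 + r/52)^52 = 1.088607: r/52 = 1.088607^(1/52) − 1 = 0.001634, so r = 0.084968 = 8.497%.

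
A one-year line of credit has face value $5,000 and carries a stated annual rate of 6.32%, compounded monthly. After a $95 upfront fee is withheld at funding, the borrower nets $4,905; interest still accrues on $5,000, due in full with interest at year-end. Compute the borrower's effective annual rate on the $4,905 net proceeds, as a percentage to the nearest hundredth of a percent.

8.57%

Amount owed after one year: 5,000 × (1 + 0.0632/12)^12 = 5,000 × 1.065063 = $5,325.32.
Effective rate on net proceeds: 5,325.32 / 4,905 − 1 = 0.085691 = 8.57%.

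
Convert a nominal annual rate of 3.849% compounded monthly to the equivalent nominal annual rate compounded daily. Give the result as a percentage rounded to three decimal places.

EAR = (1 + 0.03849/12)^12 − 1 = 0.039176.
Solve (1 + r/365)^365 = 1.039176: r/365 = 1.039176^(1/365) − 1 = 0.000105, so r = 0.038430 = 3.843%.

3.843%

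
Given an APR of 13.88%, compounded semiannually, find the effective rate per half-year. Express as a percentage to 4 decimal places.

With a nominal annual rate compounded semiannually, the periodic rate is the nominal rate divided by 2.
i = 0.1388 / 2 = 0.0694000 = 6.9400%.

6.9400%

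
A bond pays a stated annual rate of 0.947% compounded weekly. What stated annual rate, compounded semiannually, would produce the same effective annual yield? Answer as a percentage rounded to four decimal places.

0.9492%

EAR = (1 + 0.00947/52)^52 − 1 = 0.009514.
Solve (1 + r/2)^2 = 1.009514: r/2 = 1.009514^(1/2) − 1 = 0.004746, so r = 0.009492 = 0.9492%.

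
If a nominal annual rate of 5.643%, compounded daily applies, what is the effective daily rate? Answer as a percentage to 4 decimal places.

With a nominal annual rate compounded daily, the periodic rate is the nominal rate divided by 365.
i = 0.05643 / 365 = 0.0001546 = 0.0155%.

0.0155%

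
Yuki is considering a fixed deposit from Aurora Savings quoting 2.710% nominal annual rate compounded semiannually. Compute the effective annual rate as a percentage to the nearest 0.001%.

EAR = (1 + 0.02710/2)^2 − 1.
= 1.027284 − 1 = 2.728%.

2.728%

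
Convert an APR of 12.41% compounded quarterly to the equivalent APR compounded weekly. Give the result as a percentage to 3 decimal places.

EAR = (1 + 0.1241/4)^4 − 1 = 0.129996.
Solve (1 + r/52)^52 = 1.129996: r/52 = 1.129996^(1/52) − 1 = 0.002353, so r = 0.122358 = 12.236%.

12.236%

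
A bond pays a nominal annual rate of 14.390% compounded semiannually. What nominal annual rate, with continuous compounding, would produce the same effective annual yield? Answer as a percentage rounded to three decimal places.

EAR = (1 + 0.14390/2)^2 − 1 = 0.149077.
Equivalent continuous rate: r = ln(1 + 0.149077) = 0.138959 = 13.896%.

13.896%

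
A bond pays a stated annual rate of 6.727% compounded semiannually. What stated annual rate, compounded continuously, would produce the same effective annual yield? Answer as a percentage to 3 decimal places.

6.616%

EAR = (1 + 0.06727/2)^2 − 1 = 0.068401.
Equivalent continuous rate: r = ln(1 + 0.068401) = 0.066163 = 6.616%.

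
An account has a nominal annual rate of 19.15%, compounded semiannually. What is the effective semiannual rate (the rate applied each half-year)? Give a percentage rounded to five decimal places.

With a nominal annual rate compounded semiannually, the periodic rate is the nominal rate divided by 2.
i = 0.1915 / 2 = 0.0957500 = 9.57500%.

9.57500%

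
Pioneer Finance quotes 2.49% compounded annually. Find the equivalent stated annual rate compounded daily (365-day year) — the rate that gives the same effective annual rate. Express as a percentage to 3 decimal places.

Compounded annually, EAR = nominal = 0.024900.
Solve (1 + r/365)^365 = 1.024900: r/365 = 1.024900^(1/365) − 1 = 0.000067, so r = 0.024596 = 2.460%.

2.460%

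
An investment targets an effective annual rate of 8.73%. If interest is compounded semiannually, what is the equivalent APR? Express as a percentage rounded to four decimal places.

(1 + r/2)^2 − 1 = 0.0873, so 1 + r/2 = 1.0873^(1/2).
r/2 = 0.042737, so r = 0.085474 = 8.5474%.

8.5474%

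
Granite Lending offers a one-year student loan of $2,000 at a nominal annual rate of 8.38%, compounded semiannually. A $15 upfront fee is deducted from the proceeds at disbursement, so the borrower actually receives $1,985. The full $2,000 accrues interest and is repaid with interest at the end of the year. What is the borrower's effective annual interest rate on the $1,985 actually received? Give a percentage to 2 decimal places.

Amount owed after one year: 2,000 × (1 + 0.0838/2)^2 = 2,000 × 1.085556 = $2,171.11.
Effective rate on net proceeds: 2,171.11 / 1,985 − 1 = 0.093759 = 9.38%.

9.38%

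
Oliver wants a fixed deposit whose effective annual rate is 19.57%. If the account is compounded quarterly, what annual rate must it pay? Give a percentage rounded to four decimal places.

(1 + r/4)^4 − 1 = 0.1957, so 1 + r/4 = 1.1957^(1/4).
r/4 = 0.045696, so r = 0.182785 = 18.2785%.

18.2785%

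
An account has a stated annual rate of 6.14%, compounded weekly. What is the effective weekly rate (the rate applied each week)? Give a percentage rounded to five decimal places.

0.11808%

With a nominal annual rate compounded weekly, the periodic rate is the nominal rate divided by 52.
i = 0.0614 / 52 = 0.0011808 = 0.11808%.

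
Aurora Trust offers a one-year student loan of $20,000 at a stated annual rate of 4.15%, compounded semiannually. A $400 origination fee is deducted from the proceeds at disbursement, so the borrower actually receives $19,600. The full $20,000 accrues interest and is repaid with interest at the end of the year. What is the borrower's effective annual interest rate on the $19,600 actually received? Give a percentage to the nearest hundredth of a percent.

Amount owed after one year: 20,000 × (1 + 0.0415/2)^2 = 20,000 × 1.041931 = $20,838.61.
Effective rate on net proceeds: 20,838.61 / 19,600 − 1 = 0.063194 = 6.32%.

6.32%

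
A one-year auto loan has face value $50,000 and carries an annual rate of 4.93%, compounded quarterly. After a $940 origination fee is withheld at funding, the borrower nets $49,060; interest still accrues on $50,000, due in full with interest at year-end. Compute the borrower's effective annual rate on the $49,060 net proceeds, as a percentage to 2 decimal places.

Amount owed after one year: 50,000 × (1 + 0.0493/4)^4 = 50,000 × 1.050219 = $52,510.95.
Effective rate on net proceeds: 52,510.95 / 49,060 − 1 = 0.070341 = 7.03%.

7.03%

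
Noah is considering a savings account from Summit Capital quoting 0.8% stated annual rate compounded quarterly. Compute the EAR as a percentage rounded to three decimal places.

EAR = (1 + 0.008/4)^4 − 1.
= (1 + 0.002000)^4 − 1 = 1.008024 − 1 = 0.802%.

0.802%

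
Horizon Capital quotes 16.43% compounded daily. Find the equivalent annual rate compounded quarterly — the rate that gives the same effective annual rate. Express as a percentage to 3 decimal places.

16.768%

EAR = (1 + 0.1643/365)^365 − 1 = 0.178524.
Solve (1 + r/4)^4 = 1.178524: r/4 = 1.178524^(1/4) − 1 = 0.041921, so r = 0.167682 = 16.768%.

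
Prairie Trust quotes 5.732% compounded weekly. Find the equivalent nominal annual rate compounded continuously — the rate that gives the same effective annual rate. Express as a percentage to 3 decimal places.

EAR = (1 + 0.05732/52)^52 − 1 = 0.058961.
Equivalent continuous rate: r = ln(1 + 0.058961) = 0.057288 = 5.729%.

5.729%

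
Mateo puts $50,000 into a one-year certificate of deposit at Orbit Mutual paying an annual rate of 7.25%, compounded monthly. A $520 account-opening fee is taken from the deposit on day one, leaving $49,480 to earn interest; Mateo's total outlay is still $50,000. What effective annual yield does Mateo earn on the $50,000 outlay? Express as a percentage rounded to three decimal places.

Value after one year: 49,480 × (1 + 0.0725/12)^12 = 49,480 × 1.074958 = $53,188.94.
Effective yield on the $50,000 outlay: 53,188.94 / 50,000 − 1 = 0.063779 = 6.378%.

6.378%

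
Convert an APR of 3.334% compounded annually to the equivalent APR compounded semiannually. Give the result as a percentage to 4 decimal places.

3.3067%

Compounded annually, EAR = nominal = 0.033340.
Solve (1 + r/2)^2 = 1.033340: r/2 = 1.033340^(1/2) − 1 = 0.016533, so r = 0.033067 = 3.3067%.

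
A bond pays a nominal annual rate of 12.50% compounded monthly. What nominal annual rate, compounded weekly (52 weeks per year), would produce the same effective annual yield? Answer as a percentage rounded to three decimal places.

EAR = (1 + 0.1250/12)^12 − 1 = 0.132416.
Solve (1 + r/52)^52 = 1.132416: r/52 = 1.132416^(1/52) − 1 = 0.002394, so r = 0.124502 = 12.450%.

12.450%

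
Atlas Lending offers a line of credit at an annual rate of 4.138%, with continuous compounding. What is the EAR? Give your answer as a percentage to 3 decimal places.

4.225%

With continuous compounding, EAR = e^0.04138 − 1.
e^0.04138 = 1.042248, so EAR = 0.042248 = 4.225%.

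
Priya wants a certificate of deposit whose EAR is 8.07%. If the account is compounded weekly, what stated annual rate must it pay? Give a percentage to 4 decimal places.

7.7667%

(1 + r/52)^52 − 1 = 0.0807, so 1 + r/52 = 1.0807^(1/52).
r/52 = 0.001494, so r = 0.077667 = 7.7667%.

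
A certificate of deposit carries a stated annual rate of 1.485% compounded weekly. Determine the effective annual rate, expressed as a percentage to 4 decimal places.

1.4959%

EAR = (1 + 0.01485/52)^52 − 1.
= (1 + 0.000286)^52 − 1 = 1.014959 − 1 = 1.4959%.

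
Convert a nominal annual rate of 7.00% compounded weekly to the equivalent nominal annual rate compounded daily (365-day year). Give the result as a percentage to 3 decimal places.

6.996%

EAR = (1 + 0.0700/52)^52 − 1 = 0.072458.
Solve (1 + r/365)^365 = 1.072458: r/365 = 1.072458^(1/365) − 1 = 0.000192, so r = 0.069960 = 6.996%.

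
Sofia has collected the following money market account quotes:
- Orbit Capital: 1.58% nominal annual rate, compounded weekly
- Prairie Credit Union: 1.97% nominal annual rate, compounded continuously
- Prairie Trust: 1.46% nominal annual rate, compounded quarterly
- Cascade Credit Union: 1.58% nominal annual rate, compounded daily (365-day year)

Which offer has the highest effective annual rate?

Orbit Capital: (1 + 0.0158/52)^52 − 1 = 1.592%
Prairie Credit Union: e^0.0197 − 1 = 1.990%
Prairie Trust: (1 + 0.0146/4)^4 − 1 = 1.468%
Cascade Credit Union: (1 + 0.0158/365)^365 − 1 = 1.593%
The highest effective annual rate is Prairie Credit Union at 1.990%.

Prairie Credit Union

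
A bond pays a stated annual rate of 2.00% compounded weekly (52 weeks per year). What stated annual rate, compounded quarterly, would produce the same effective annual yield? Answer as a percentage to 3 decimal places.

EAR = (1 + 0.0200/52)^52 − 1 = 0.020197.
Solve (1 + r/4)^4 = 1.020197: r/4 = 1.020197^(1/4) − 1 = 0.005012, so r = 0.020046 = 2.005%.

2.005%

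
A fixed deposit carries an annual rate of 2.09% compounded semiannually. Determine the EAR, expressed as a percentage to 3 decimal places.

2.101%

EAR = (1 + 0.0209/2)^2 − 1.
= (1 + 0.010450)^2 − 1 = 1.021009 − 1 = 2.101%.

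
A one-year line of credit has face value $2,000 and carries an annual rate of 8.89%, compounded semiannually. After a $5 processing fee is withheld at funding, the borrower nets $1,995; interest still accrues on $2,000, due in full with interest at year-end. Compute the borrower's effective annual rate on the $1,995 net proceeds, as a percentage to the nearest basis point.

Amount owed after one year: 2,000 × (1 + 0.0889/2)^2 = 2,000 × 1.090876 = $2,181.75.
Effective rate on net proceeds: 2,181.75 / 1,995 − 1 = 0.093610 = 9.36%.

9.36%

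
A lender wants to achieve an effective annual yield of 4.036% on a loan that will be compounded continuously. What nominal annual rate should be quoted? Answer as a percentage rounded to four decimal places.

3.9567%

Continuous: nominal r satisfies e^r − 1 = 0.04036.
r = ln(1 + 0.04036) = ln(1.04036) = 0.039567 = 3.9567%.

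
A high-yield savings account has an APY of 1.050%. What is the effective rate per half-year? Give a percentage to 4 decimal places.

The per-half-year rate i satisfies (1 + i)^2 = 1 + 0.01050.
i = 1.01050^(1/2) − 1 = 0.0052363 = 0.5236%.

0.5236%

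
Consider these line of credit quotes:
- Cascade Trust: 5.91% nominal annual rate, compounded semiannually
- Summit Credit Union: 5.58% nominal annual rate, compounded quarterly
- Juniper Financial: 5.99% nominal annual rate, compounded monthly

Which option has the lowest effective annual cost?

Summit Credit Union

Cascade Trust: (1 + 0.0591/2)^2 − 1 = 5.997%
Summit Credit Union: (1 + 0.0558/4)^4 − 1 = 5.698%
Juniper Financial: (1 + 0.0599/12)^12 − 1 = 6.157%
The lowest effective annual rate is Summit Credit Union at 5.698%.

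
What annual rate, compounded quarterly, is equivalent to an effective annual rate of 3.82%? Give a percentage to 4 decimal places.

3.7665%

(1 + r/4)^4 − 1 = 0.0382, so 1 + r/4 = 1.0382^(1/4).
r/4 = 0.009416, so r = 0.037665 = 3.7665%.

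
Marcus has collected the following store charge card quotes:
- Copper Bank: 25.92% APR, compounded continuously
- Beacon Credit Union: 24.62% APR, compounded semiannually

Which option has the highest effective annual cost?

Copper Bank

Copper Bank: e^0.2592 − 1 = 29.589%
Beacon Credit Union: (1 + 0.2462/2)^2 − 1 = 26.135%
The highest effective annual rate is Copper Bank at 29.589%.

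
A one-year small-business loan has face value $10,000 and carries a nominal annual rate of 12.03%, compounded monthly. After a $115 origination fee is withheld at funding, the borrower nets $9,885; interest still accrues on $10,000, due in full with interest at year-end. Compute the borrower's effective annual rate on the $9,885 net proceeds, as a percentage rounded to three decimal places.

14.027%

Amount owed after one year: 10,000 × (1 + 0.1203/12)^12 = 10,000 × 1.127160 = $11,271.60.
Effective rate on net proceeds: 11,271.60 / 9,885 − 1 = 0.140273 = 14.027%.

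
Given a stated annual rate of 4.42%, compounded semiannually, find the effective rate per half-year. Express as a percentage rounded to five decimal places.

With a nominal annual rate compounded semiannually, the periodic rate is the nominal rate divided by 2.
i = 0.0442 / 2 = 0.0221000 = 2.21000%.

2.21000%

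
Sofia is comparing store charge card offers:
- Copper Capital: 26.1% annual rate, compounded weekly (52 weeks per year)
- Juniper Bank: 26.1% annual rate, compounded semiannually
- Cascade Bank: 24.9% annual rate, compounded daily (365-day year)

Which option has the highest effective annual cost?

Copper Capital

Copper Capital: (1 + 0.261/52)^52 − 1 = 29.738%
Juniper Bank: (1 + 0.261/2)^2 − 1 = 27.803%
Cascade Bank: (1 + 0.249/365)^365 − 1 = 28.263%
The highest effective annual rate is Copper Capital at 29.738%.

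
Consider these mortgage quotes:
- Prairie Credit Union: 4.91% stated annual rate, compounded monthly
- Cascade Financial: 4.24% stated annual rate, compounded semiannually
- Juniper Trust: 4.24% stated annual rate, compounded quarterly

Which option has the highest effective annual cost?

Prairie Credit Union

Prairie Credit Union: (1 + 0.0491/12)^12 − 1 = 5.022%
Cascade Financial: (1 + 0.0424/2)^2 − 1 = 4.285%
Juniper Trust: (1 + 0.0424/4)^4 − 1 = 4.308%
The highest effective annual rate is Prairie Credit Union at 5.022%.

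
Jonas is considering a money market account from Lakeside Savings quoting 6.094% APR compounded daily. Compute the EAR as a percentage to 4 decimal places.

6.2830%

EAR = (1 + 0.06094/365)^365 − 1.
= (1 + 0.000167)^365 − 1 = 1.062830 − 1 = 6.2830%.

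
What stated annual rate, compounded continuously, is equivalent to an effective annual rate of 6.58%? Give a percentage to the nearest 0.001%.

Continuous: nominal r satisfies e^r − 1 = 0.0658.
r = ln(1 + 0.0658) = ln(1.0658) = 0.063726 = 6.373%.

6.373%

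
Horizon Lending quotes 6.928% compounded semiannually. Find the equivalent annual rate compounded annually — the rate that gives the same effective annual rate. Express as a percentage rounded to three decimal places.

7.048%

EAR = (1 + 0.06928/2)^2 − 1 = 0.070480.
Compounded annually, the equivalent nominal rate is the EAR itself: 7.048%.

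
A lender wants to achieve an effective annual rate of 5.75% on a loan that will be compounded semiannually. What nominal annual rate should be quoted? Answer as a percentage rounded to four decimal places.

5.6696%

(1 + r/2)^2 − 1 = 0.0575, so 1 + r/2 = 1.0575^(1/2).
r/2 = 0.028348, so r = 0.056696 = 5.6696%.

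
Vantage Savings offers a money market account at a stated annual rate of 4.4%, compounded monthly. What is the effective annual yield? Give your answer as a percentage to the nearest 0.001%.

4.490%

EAR = (1 + 0.044/12)^12 − 1.
= 1.044898 − 1 = 4.490%.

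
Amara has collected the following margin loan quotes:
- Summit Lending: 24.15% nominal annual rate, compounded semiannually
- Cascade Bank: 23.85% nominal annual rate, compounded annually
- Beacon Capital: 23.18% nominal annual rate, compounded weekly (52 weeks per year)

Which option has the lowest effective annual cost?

Cascade Bank

Summit Lending: (1 + 0.2415/2)^2 − 1 = 25.608%
Cascade Bank: compounded annually, EAR = 23.850%
Beacon Capital: (1 + 0.2318/52)^52 − 1 = 26.022%
The lowest effective annual rate is Cascade Bank at 23.850%.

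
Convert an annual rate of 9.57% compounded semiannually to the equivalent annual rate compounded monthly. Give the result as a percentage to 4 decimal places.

EAR = (1 + 0.0957/2)^2 − 1 = 0.097990.
Solve (1 + r/12)^12 = 1.097990: r/12 = 1.097990^(1/12) − 1 = 0.007820, so r = 0.093846 = 9.3846%.

9.3846%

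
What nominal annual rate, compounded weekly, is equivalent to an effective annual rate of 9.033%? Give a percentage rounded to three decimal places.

8.655%

(1 + r/52)^52 − 1 = 0.09033, so 1 + r/52 = 1.09033^(1/52).
r/52 = 0.001664, so r = 0.086552 = 8.655%.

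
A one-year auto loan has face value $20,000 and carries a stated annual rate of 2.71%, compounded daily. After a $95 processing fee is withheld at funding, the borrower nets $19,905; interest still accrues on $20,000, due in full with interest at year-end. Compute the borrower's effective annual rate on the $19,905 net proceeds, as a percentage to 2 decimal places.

3.24%

Amount owed after one year: 20,000 × (1 + 0.0271/365)^365 = 20,000 × 1.027470 = $20,549.39.
Effective rate on net proceeds: 20,549.39 / 19,905 − 1 = 0.032373 = 3.24%.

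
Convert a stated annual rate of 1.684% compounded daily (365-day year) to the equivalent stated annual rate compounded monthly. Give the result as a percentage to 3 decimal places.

1.685%

EAR = (1 + 0.01684/365)^365 − 1 = 0.016982.
Solve (1 + r/12)^12 = 1.016982: r/12 = 1.016982^(1/12) − 1 = 0.001404, so r = 0.016851 = 1.685%.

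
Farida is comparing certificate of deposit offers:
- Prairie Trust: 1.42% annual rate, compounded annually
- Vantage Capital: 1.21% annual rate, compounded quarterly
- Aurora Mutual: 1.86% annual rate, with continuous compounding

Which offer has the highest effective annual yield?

Prairie Trust: compounded annually, EAR = 1.420%
Vantage Capital: (1 + 0.0121/4)^4 − 1 = 1.216%
Aurora Mutual: e^0.0186 − 1 = 1.877%
The highest effective annual rate is Aurora Mutual at 1.877%.

Aurora Mutual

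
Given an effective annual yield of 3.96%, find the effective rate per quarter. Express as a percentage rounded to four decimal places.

The per-quarter rate i satisfies (1 + i)^4 = 1 + 0.0396.
i = 1.0396^(1/4) − 1 = 0.0097563 = 0.9756%.

0.9756%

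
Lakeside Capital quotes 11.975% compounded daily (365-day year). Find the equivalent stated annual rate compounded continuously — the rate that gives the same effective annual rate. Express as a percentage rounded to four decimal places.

11.9730%

EAR = (1 + 0.11975/365)^365 − 1 = 0.127193.
Equivalent continuous rate: r = ln(1 + 0.127193) = 0.119730 = 11.9730%.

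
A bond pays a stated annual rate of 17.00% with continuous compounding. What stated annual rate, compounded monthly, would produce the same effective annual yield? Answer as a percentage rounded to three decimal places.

EAR under continuous compounding: e^0.1700 − 1 = 0.185305.
Solve (1 + r/12)^12 = 1.185305: r/12 = 1.185305^(1/12) − 1 = 0.014267, so r = 0.171210 = 17.121%.

17.121%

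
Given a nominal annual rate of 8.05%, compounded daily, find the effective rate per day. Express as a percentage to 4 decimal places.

0.0221%

With a nominal annual rate compounded daily, the periodic rate is the nominal rate divided by 365.
i = 0.0805 / 365 = 0.0002205 = 0.0221%.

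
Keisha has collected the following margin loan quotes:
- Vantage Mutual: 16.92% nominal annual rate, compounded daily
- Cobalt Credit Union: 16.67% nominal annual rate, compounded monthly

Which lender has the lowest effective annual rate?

Cobalt Credit Union

Vantage Mutual: (1 + 0.1692/365)^365 − 1 = 18.431%
Cobalt Credit Union: (1 + 0.1667/12)^12 − 1 = 18.005%
The lowest effective annual rate is Cobalt Credit Union at 18.005%.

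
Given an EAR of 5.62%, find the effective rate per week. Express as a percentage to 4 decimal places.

The per-week rate i satisfies (1 + i)^52 = 1 + 0.0562.
i = 1.0562^(1/52) − 1 = 0.0010520 = 0.1052%.

0.1052%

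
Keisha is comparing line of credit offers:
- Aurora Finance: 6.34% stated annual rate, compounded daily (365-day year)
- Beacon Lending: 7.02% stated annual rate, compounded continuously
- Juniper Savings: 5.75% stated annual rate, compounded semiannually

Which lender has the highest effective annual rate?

Aurora Finance: (1 + 0.0634/365)^365 − 1 = 6.545%
Beacon Lending: e^0.0702 − 1 = 7.272%
Juniper Savings: (1 + 0.0575/2)^2 − 1 = 5.833%
The highest effective annual rate is Beacon Lending at 7.272%.

Beacon Lending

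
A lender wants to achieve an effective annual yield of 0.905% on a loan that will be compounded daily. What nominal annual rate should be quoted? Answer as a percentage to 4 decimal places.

0.9009%

(1 + r/365)^365 − 1 = 0.00905, so 1 + r/365 = 1.00905^(1/365).
r/365 = 0.000025, so r = 0.009009 = 0.9009%.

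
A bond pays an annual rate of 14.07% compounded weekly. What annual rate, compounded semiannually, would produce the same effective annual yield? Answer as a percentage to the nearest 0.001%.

14.556%

EAR = (1 + 0.1407/52)^52 − 1 = 0.150861.
Solve (1 + r/2)^2 = 1.150861: r/2 = 1.150861^(1/2) − 1 = 0.072782, so r = 0.145563 = 14.556%.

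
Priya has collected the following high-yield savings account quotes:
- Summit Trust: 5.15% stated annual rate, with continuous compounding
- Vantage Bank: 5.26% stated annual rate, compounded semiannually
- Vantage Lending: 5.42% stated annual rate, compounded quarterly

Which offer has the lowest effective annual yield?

Summit Trust: e^0.0515 − 1 = 5.285%
Vantage Bank: (1 + 0.0526/2)^2 − 1 = 5.329%
Vantage Lending: (1 + 0.0542/4)^4 − 1 = 5.531%
The lowest effective annual rate is Summit Trust at 5.285%.

Summit Trust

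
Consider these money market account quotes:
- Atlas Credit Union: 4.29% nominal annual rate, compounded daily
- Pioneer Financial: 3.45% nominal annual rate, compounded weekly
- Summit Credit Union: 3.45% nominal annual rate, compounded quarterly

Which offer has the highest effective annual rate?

Atlas Credit Union

Atlas Credit Union: (1 + 0.0429/365)^365 − 1 = 4.383%
Pioneer Financial: (1 + 0.0345/52)^52 − 1 = 3.509%
Summit Credit Union: (1 + 0.0345/4)^4 − 1 = 3.495%
The highest effective annual rate is Atlas Credit Union at 4.383%.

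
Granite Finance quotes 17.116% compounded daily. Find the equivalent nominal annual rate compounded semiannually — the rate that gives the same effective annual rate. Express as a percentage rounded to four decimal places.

17.8654%

EAR = (1 + 0.17116/365)^365 − 1 = 0.186633.
Solve (1 + r/2)^2 = 1.186633: r/2 = 1.186633^(1/2) − 1 = 0.089327, so r = 0.178654 = 17.8654%.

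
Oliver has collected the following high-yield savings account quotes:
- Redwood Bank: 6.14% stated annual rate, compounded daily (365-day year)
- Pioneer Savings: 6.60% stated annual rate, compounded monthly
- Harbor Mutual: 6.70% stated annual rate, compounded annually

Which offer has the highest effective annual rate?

Pioneer Savings

Redwood Bank: (1 + 0.0614/365)^365 − 1 = 6.332%
Pioneer Savings: (1 + 0.0660/12)^12 − 1 = 6.803%
Harbor Mutual: compounded annually, EAR = 6.700%
The highest effective annual rate is Pioneer Savings at 6.803%.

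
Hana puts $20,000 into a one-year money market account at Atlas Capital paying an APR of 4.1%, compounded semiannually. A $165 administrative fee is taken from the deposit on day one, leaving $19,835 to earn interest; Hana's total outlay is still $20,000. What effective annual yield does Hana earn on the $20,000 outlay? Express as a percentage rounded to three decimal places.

Value after one year: 19,835 × (1 + 0.041/2)^2 = 19,835 × 1.041420 = $20,656.57.
Effective yield on the $20,000 outlay: 20,656.57 / 20,000 − 1 = 0.032829 = 3.283%.

3.283%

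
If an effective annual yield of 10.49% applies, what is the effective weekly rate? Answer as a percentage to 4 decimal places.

0.1920%

The per-week rate i satisfies (1 + i)^52 = 1 + 0.1049.
i = 1.1049^(1/52) − 1 = 0.0019202 = 0.1920%.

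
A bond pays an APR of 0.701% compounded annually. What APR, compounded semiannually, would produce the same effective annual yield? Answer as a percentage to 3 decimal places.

0.700%

Compounded annually, EAR = nominal = 0.007010.
Solve (1 + r/2)^2 = 1.007010: r/2 = 1.007010^(1/2) − 1 = 0.003499, so r = 0.006998 = 0.700%.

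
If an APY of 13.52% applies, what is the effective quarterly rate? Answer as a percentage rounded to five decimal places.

The per-quarter rate i satisfies (1 + i)^4 = 1 + 0.1352.
i = 1.1352^(1/4) − 1 = 0.0322101 = 3.22101%.

3.22101%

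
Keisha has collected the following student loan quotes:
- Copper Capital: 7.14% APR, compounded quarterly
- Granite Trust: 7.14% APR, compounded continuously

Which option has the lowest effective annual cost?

Copper Capital

Copper Capital: (1 + 0.0714/4)^4 − 1 = 7.333%
Granite Trust: e^0.0714 − 1 = 7.401%
The lowest effective annual rate is Copper Capital at 7.333%.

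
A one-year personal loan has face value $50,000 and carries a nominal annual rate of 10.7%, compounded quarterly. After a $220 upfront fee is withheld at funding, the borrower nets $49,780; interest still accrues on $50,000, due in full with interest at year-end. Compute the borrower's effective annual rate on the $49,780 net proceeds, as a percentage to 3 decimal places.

11.628%

Amount owed after one year: 50,000 × (1 + 0.107/4)^4 = 50,000 × 1.111370 = $55,568.52.
Effective rate on net proceeds: 55,568.52 / 49,780 − 1 = 0.116282 = 11.628%.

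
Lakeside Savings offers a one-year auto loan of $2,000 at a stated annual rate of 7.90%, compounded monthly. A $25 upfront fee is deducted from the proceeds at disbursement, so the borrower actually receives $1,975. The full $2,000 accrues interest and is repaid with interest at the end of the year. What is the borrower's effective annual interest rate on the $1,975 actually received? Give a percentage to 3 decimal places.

9.562%

Amount owed after one year: 2,000 × (1 + 0.0790/12)^12 = 2,000 × 1.081924 = $2,163.85.
Effective rate on net proceeds: 2,163.85 / 1,975 − 1 = 0.095619 = 9.562%.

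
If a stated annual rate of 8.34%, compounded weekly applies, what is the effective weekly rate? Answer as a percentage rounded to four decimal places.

0.1604%

With a nominal annual rate compounded weekly, the periodic rate is the nominal rate divided by 52.
i = 0.0834 / 52 = 0.0016038 = 0.1604%.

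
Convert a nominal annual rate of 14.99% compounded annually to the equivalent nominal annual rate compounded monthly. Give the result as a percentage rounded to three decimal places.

Compounded annually, EAR = nominal = 0.149900.
Solve (1 + r/12)^12 = 1.149900: r/12 = 1.149900^(1/12) − 1 = 0.011708, so r = 0.140491 = 14.049%.

14.049%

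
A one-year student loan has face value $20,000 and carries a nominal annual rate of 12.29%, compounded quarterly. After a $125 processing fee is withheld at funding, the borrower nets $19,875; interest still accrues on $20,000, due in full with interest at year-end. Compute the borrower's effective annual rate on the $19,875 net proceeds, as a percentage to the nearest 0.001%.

Amount owed after one year: 20,000 × (1 + 0.1229/4)^4 = 20,000 × 1.128681 = $22,573.62.
Effective rate on net proceeds: 22,573.62 / 19,875 − 1 = 0.135780 = 13.578%.

13.578%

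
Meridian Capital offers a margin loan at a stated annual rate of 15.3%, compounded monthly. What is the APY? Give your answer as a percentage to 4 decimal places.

EAR = (1 + 0.153/12)^12 − 1.
= (1 + 0.012750)^12 − 1 = 1.164198 − 1 = 16.4198%.

16.4198%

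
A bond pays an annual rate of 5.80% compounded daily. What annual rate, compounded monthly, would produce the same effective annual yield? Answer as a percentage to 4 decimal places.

EAR = (1 + 0.0580/365)^365 − 1 = 0.059710.
Solve (1 + r/12)^12 = 1.059710: r/12 = 1.059710^(1/12) − 1 = 0.004845, so r = 0.058136 = 5.8136%.

5.8136%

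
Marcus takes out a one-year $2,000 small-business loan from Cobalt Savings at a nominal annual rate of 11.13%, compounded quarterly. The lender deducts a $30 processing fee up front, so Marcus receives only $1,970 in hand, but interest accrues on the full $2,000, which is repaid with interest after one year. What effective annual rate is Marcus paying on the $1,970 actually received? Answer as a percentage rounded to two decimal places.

13.30%

Amount owed after one year: 2,000 × (1 + 0.1113/4)^4 = 2,000 × 1.116032 = $2,232.06.
Effective rate on net proceeds: 2,232.06 / 1,970 − 1 = 0.133028 = 13.30%.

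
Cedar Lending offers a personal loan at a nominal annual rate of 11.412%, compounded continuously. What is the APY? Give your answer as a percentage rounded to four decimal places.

12.0887%

With continuous compounding, EAR = e^0.11412 − 1.
e^0.11412 = 1.120887, so EAR = 0.120887 = 12.0887%.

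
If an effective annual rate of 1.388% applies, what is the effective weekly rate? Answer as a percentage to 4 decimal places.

The per-week rate i satisfies (1 + i)^52 = 1 + 0.01388.
i = 1.01388^(1/52) − 1 = 0.0002651 = 0.0265%.

0.0265%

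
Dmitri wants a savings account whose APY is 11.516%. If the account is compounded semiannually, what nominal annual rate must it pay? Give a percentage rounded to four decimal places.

11.2023%

(1 + r/2)^2 − 1 = 0.11516, so 1 + r/2 = 1.11516^(1/2).
r/2 = 0.056011, so r = 0.112023 = 11.2023%.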